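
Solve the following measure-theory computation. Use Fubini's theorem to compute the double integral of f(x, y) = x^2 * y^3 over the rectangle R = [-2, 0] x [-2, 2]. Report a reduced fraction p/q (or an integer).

f(x, y) is a tensor product of a function of x and a function of y, and both factors are bounded continuous (hence Lebesgue integrable) on the rectangle, so Fubini's theorem applies:
  integral_R f d(m x m) = (integral_a1^b1 x^2 dx) * (integral_a2^b2 y^3 dy).
Inner integral in x: integral_{-2}^{0} x^2 dx = (0^3 - (-2)^3)/3
  = 8/3.
Inner integral in y: integral_{-2}^{2} y^3 dy = (2^4 - (-2)^4)/4
  = 0.
Product: (8/3) * (0) = 0.

0


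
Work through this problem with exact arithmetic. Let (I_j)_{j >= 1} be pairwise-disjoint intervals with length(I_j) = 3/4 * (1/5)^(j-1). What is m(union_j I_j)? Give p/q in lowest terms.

By countable additivity of the Lebesgue measure on pairwise disjoint measurable sets,
  m(union_{j >= 1} I_j) = sum_{j >= 1} m(I_j) = sum_{j >= 1} a * r^(j-1),
  with a = 3/4 and r = 1/5.
Since 0 < r = 1/5 < 1, the geometric series converges:
  sum_{j >= 1} a * r^(j-1) = a / (1 - r).
  = 3/4 / (1 - 1/5)
  = 3/4 / (4/5)
  = 15/16.

15/16


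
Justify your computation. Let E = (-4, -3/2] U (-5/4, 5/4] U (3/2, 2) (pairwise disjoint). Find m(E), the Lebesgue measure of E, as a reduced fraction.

For pairwise disjoint intervals, m(union_i I_i) = sum_i m(I_i),
and m is invariant under swapping open/closed endpoints (single points have measure 0).
So m(E) = sum_i (b_i - a_i).
  I_1 has length -3/2 - (-4) = 5/2.
  I_2 has length 5/4 - (-5/4) = 5/2.
  I_3 has length 2 - 3/2 = 1/2.
Summing:
  m(E) = 5/2 + 5/2 + 1/2 = 11/2.

11/2


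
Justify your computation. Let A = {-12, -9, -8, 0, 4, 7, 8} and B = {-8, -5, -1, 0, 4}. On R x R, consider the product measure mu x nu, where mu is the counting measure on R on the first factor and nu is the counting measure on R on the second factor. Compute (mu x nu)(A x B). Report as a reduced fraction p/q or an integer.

For a measurable rectangle A x B, the product measure satisfies
  (mu x nu)(A x B) = mu(A) * nu(B).
  mu(A) = 7.
  nu(B) = 5.
  (mu x nu)(A x B) = 7 * 5 = 35.

35


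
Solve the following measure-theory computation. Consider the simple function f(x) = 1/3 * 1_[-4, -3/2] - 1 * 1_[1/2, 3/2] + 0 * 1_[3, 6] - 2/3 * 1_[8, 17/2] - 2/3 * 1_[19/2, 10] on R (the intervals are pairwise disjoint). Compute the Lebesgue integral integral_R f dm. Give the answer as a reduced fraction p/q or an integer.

For a simple function f = sum_i c_i * 1_{A_i} with disjoint A_i,
  integral f dm = sum_i c_i * m(A_i).
Lengths of the A_i:
  m(A_1) = -3/2 - (-4) = 5/2.
  m(A_2) = 3/2 - 1/2 = 1.
  m(A_3) = 6 - 3 = 3.
  m(A_4) = 17/2 - 8 = 1/2.
  m(A_5) = 10 - 19/2 = 1/2.
Contributions c_i * m(A_i):
  (1/3) * (5/2) = 5/6.
  (-1) * (1) = -1.
  (0) * (3) = 0.
  (-2/3) * (1/2) = -1/3.
  (-2/3) * (1/2) = -1/3.
Total: 5/6 - 1 + 0 - 1/3 - 1/3 = -5/6.

-5/6


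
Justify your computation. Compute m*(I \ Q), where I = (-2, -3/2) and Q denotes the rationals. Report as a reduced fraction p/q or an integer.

The interval I = (-2, -3/2) has m(I) = -3/2 - (-2) = 1/2 (endpoints are measure-zero, so open/closed/half-open agree). Write I = (I cap Q) u (I \ Q). The rationals in I are countable, so m*(I cap Q) = 0 (cover each rational by intervals whose total length is arbitrarily small). By countable subadditivity m*(I) <= m*(I cap Q) + m*(I \ Q), hence m*(I \ Q) >= m(I) = 1/2. The reverse inequality m*(I \ Q) <= m*(I) = 1/2 is trivial since (I \ Q) is a subset of I. Therefore m*(I \ Q) = 1/2.

1/2


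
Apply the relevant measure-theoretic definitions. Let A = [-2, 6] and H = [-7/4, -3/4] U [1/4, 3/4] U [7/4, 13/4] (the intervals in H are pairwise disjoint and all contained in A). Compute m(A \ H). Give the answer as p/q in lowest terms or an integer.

The ambient interval has length m(A) = 6 - (-2) = 8.
Since the holes are disjoint and sit inside A, by finite additivity
  m(H) = sum_i (b_i - a_i), and m(A \ H) = m(A) - m(H).
Computing the hole measures:
  m(H_1) = -3/4 - (-7/4) = 1.
  m(H_2) = 3/4 - 1/4 = 1/2.
  m(H_3) = 13/4 - 7/4 = 3/2.
Summed: m(H) = 1 + 1/2 + 3/2 = 3.
So m(A \ H) = 8 - 3 = 5.

5


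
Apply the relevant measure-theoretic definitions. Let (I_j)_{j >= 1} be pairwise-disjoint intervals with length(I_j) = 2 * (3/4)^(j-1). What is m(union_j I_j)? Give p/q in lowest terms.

By countable additivity of the Lebesgue measure on pairwise disjoint measurable sets,
  m(union_{j >= 1} I_j) = sum_{j >= 1} m(I_j) = sum_{j >= 1} a * r^(j-1),
  with a = 2 and r = 3/4.
Since 0 < r = 3/4 < 1, the geometric series converges:
  sum_{j >= 1} a * r^(j-1) = a / (1 - r).
  = 2 / (1 - 3/4)
  = 2 / (1/4)
  = 8.

8


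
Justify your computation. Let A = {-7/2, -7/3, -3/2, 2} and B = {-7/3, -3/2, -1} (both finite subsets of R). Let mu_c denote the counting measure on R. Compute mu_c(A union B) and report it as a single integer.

Counting measure on a finite set equals cardinality. By inclusion-exclusion, |A union B| = |A| + |B| - |A cap B|.
|A| = 4, |B| = 3, |A cap B| = 2.
So mu_c(A union B) = 4 + 3 - 2 = 5.

5


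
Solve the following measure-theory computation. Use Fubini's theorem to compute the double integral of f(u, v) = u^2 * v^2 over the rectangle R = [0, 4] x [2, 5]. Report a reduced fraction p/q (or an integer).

f(u, v) is a tensor product of a function of u and a function of v, and both factors are bounded continuous (hence Lebesgue integrable) on the rectangle, so Fubini's theorem applies:
  integral_R f d(m x m) = (integral_a1^b1 u^2 du) * (integral_a2^b2 v^2 dv).
Inner integral in u: integral_{0}^{4} u^2 du = (4^3 - 0^3)/3
  = 64/3.
Inner integral in v: integral_{2}^{5} v^2 dv = (5^3 - 2^3)/3
  = 39.
Product: (64/3) * (39) = 832.

832


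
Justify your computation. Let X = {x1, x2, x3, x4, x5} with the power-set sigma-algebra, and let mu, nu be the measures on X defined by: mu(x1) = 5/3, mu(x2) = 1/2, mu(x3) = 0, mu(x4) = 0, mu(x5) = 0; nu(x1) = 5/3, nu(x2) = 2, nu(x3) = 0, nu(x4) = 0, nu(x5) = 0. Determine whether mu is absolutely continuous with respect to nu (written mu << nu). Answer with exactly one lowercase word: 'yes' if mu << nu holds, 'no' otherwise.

mu << nu means: every nu-null measurable set is also mu-null; equivalently, for every atom x, if nu({x}) = 0 then mu({x}) = 0.
Checking each atom:
  x1: nu = 5/3 > 0 -> no constraint.
  x2: nu = 2 > 0 -> no constraint.
  x3: nu = 0, mu = 0 -> consistent with mu << nu.
  x4: nu = 0, mu = 0 -> consistent with mu << nu.
  x5: nu = 0, mu = 0 -> consistent with mu << nu.
No atom violates the condition. Therefore mu << nu.

yes


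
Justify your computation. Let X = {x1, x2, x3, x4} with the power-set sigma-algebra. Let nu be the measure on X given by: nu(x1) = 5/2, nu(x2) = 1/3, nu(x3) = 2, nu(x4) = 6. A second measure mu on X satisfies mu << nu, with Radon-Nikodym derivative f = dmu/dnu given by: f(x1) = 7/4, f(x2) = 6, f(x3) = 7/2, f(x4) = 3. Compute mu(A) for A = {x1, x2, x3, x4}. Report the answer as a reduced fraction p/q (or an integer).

By the defining property of the Radon-Nikodym derivative, for every measurable set A,
  mu(A) = integral_A f dnu.
Since nu is a discrete measure concentrated on the atoms of X, the integral over A reduces to the sum
  mu(A) = sum_{x in A} f(x) * nu({x}).
Computing each term:
  x1: f(x1) * nu(x1) = 7/4 * 5/2 = 35/8.
  x2: f(x2) * nu(x2) = 6 * 1/3 = 2.
  x3: f(x3) * nu(x3) = 7/2 * 2 = 7.
  x4: f(x4) * nu(x4) = 3 * 6 = 18.
Summing: mu(A) = 35/8 + 2 + 7 + 18 = 251/8.

251/8


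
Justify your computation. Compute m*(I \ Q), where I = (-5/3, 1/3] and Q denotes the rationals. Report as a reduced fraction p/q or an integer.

The interval I = (-5/3, 1/3] has m(I) = 1/3 - (-5/3) = 2 (endpoints are measure-zero, so open/closed/half-open agree). Write I = (I cap Q) u (I \ Q). The rationals in I are countable, so m*(I cap Q) = 0 (cover each rational by intervals whose total length is arbitrarily small). By countable subadditivity m*(I) <= m*(I cap Q) + m*(I \ Q), hence m*(I \ Q) >= m(I) = 2. The reverse inequality m*(I \ Q) <= m*(I) = 2 is trivial since (I \ Q) is a subset of I. Therefore m*(I \ Q) = 2.

2


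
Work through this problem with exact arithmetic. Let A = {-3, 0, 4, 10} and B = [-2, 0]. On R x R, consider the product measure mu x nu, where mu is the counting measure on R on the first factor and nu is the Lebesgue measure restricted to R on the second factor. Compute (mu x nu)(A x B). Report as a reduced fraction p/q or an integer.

For a measurable rectangle A x B, the product measure satisfies
  (mu x nu)(A x B) = mu(A) * nu(B).
  mu(A) = 4.
  nu(B) = 2.
  (mu x nu)(A x B) = 4 * 2 = 8.

8


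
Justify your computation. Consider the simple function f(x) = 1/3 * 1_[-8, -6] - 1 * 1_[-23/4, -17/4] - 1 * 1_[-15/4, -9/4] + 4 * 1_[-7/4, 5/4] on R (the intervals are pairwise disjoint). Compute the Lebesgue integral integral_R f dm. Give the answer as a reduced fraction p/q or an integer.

For a simple function f = sum_i c_i * 1_{A_i} with disjoint A_i,
  integral f dm = sum_i c_i * m(A_i).
Lengths of the A_i:
  m(A_1) = -6 - (-8) = 2.
  m(A_2) = -17/4 - (-23/4) = 3/2.
  m(A_3) = -9/4 - (-15/4) = 3/2.
  m(A_4) = 5/4 - (-7/4) = 3.
Contributions c_i * m(A_i):
  (1/3) * (2) = 2/3.
  (-1) * (3/2) = -3/2.
  (-1) * (3/2) = -3/2.
  (4) * (3) = 12.
Total: 2/3 - 3/2 - 3/2 + 12 = 29/3.

29/3


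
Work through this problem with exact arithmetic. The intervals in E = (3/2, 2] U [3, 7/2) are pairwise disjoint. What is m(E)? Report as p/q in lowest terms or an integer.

For pairwise disjoint intervals, m(union_i I_i) = sum_i m(I_i),
and m is invariant under swapping open/closed endpoints (single points have measure 0).
So m(E) = sum_i (b_i - a_i).
  I_1 has length 2 - 3/2 = 1/2.
  I_2 has length 7/2 - 3 = 1/2.
Summing:
  m(E) = 1/2 + 1/2 = 1.

1


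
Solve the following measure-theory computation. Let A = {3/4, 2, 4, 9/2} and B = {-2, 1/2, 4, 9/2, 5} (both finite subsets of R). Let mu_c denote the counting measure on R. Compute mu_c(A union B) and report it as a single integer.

Counting measure on a finite set equals cardinality. By inclusion-exclusion, |A union B| = |A| + |B| - |A cap B|.
|A| = 4, |B| = 5, |A cap B| = 2.
So mu_c(A union B) = 4 + 5 - 2 = 7.

7


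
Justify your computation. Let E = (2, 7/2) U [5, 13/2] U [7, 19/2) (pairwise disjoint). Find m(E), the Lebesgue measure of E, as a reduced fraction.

For pairwise disjoint intervals, m(union_i I_i) = sum_i m(I_i),
and m is invariant under swapping open/closed endpoints (single points have measure 0).
So m(E) = sum_i (b_i - a_i).
  I_1 has length 7/2 - 2 = 3/2.
  I_2 has length 13/2 - 5 = 3/2.
  I_3 has length 19/2 - 7 = 5/2.
Summing:
  m(E) = 3/2 + 3/2 + 5/2 = 11/2.

11/2


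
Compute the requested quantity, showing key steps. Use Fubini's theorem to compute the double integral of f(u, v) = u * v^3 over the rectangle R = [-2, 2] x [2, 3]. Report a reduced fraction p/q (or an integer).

f(u, v) is a tensor product of a function of u and a function of v, and both factors are bounded continuous (hence Lebesgue integrable) on the rectangle, so Fubini's theorem applies:
  integral_R f d(m x m) = (integral_a1^b1 u du) * (integral_a2^b2 v^3 dv).
Inner integral in u: integral_{-2}^{2} u du = (2^2 - (-2)^2)/2
  = 0.
Inner integral in v: integral_{2}^{3} v^3 dv = (3^4 - 2^4)/4
  = 65/4.
Product: (0) * (65/4) = 0.

0


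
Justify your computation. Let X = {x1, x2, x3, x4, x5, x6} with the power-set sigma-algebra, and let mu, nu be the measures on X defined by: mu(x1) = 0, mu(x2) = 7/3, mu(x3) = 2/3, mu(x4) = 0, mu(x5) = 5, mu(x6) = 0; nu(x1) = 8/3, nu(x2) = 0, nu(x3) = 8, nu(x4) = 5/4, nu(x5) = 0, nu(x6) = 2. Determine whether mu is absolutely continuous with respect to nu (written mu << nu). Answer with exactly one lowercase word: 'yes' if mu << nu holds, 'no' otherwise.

mu << nu means: every nu-null measurable set is also mu-null; equivalently, for every atom x, if nu({x}) = 0 then mu({x}) = 0.
Checking each atom:
  x1: nu = 8/3 > 0 -> no constraint.
  x2: nu = 0, mu = 7/3 > 0 -> violates mu << nu.
  x3: nu = 8 > 0 -> no constraint.
  x4: nu = 5/4 > 0 -> no constraint.
  x5: nu = 0, mu = 5 > 0 -> violates mu << nu.
  x6: nu = 2 > 0 -> no constraint.
The atom(s) x2, x5 violate the condition (nu = 0 but mu > 0). Therefore mu is NOT absolutely continuous w.r.t. nu.

no


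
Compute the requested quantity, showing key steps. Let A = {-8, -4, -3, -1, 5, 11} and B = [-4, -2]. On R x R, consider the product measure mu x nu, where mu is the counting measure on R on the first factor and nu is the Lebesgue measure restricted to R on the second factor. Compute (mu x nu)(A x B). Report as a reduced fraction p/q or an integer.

For a measurable rectangle A x B, the product measure satisfies
  (mu x nu)(A x B) = mu(A) * nu(B).
  mu(A) = 6.
  nu(B) = 2.
  (mu x nu)(A x B) = 6 * 2 = 12.

12


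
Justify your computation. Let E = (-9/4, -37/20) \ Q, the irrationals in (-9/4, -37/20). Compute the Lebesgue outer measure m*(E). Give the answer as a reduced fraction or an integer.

The interval I = (-9/4, -37/20) has m(I) = -37/20 - (-9/4) = 2/5 (endpoints are measure-zero, so open/closed/half-open agree). Write I = (I cap Q) u (I \ Q). The rationals in I are countable, so m*(I cap Q) = 0 (cover each rational by intervals whose total length is arbitrarily small). By countable subadditivity m*(I) <= m*(I cap Q) + m*(I \ Q), hence m*(I \ Q) >= m(I) = 2/5. The reverse inequality m*(I \ Q) <= m*(I) = 2/5 is trivial since (I \ Q) is a subset of I. Therefore m*(I \ Q) = 2/5.

2/5


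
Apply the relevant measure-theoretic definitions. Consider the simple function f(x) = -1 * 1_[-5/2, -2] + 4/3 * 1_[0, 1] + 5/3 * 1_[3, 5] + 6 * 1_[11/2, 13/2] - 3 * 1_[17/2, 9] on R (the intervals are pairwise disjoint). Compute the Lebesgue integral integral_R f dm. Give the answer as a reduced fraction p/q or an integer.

For a simple function f = sum_i c_i * 1_{A_i} with disjoint A_i,
  integral f dm = sum_i c_i * m(A_i).
Lengths of the A_i:
  m(A_1) = -2 - (-5/2) = 1/2.
  m(A_2) = 1 - 0 = 1.
  m(A_3) = 5 - 3 = 2.
  m(A_4) = 13/2 - 11/2 = 1.
  m(A_5) = 9 - 17/2 = 1/2.
Contributions c_i * m(A_i):
  (-1) * (1/2) = -1/2.
  (4/3) * (1) = 4/3.
  (5/3) * (2) = 10/3.
  (6) * (1) = 6.
  (-3) * (1/2) = -3/2.
Total: -1/2 + 4/3 + 10/3 + 6 - 3/2 = 26/3.

26/3


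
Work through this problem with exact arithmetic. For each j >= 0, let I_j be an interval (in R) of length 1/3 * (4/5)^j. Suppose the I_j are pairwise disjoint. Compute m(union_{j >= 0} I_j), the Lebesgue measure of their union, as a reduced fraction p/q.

By countable additivity of the Lebesgue measure on pairwise disjoint measurable sets,
  m(union_{j >= 0} I_j) = sum_{j >= 0} m(I_j) = sum_{j >= 0} a * r^j,
  with a = 1/3 and r = 4/5.
Since 0 < r = 4/5 < 1, the geometric series converges:
  sum_{j >= 0} a * r^j = a / (1 - r).
  = 1/3 / (1 - 4/5)
  = 1/3 / (1/5)
  = 5/3.

5/3


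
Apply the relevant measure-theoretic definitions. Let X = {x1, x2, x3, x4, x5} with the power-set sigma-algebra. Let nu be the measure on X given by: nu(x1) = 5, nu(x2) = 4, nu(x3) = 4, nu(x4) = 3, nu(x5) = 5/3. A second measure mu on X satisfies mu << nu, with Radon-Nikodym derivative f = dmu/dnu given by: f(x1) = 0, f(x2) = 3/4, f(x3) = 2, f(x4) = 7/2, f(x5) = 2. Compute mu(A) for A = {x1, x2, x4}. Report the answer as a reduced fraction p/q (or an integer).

By the defining property of the Radon-Nikodym derivative, for every measurable set A,
  mu(A) = integral_A f dnu.
Since nu is a discrete measure concentrated on the atoms of X, the integral over A reduces to the sum
  mu(A) = sum_{x in A} f(x) * nu({x}).
Computing each term:
  x1: f(x1) * nu(x1) = 0 * 5 = 0.
  x2: f(x2) * nu(x2) = 3/4 * 4 = 3.
  x4: f(x4) * nu(x4) = 7/2 * 3 = 21/2.
Summing: mu(A) = 0 + 3 + 21/2 = 27/2.

27/2


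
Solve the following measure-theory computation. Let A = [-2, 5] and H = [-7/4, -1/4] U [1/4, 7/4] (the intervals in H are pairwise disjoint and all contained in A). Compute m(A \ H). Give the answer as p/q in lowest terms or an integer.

The ambient interval has length m(A) = 5 - (-2) = 7.
Since the holes are disjoint and sit inside A, by finite additivity
  m(H) = sum_i (b_i - a_i), and m(A \ H) = m(A) - m(H).
Computing the hole measures:
  m(H_1) = -1/4 - (-7/4) = 3/2.
  m(H_2) = 7/4 - 1/4 = 3/2.
Summed: m(H) = 3/2 + 3/2 = 3.
So m(A \ H) = 7 - 3 = 4.

4


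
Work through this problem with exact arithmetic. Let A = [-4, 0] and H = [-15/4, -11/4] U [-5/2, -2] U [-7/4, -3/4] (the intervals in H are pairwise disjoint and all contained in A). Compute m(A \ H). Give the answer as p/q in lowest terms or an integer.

The ambient interval has length m(A) = 0 - (-4) = 4.
Since the holes are disjoint and sit inside A, by finite additivity
  m(H) = sum_i (b_i - a_i), and m(A \ H) = m(A) - m(H).
Computing the hole measures:
  m(H_1) = -11/4 - (-15/4) = 1.
  m(H_2) = -2 - (-5/2) = 1/2.
  m(H_3) = -3/4 - (-7/4) = 1.
Summed: m(H) = 1 + 1/2 + 1 = 5/2.
So m(A \ H) = 4 - 5/2 = 3/2.

3/2


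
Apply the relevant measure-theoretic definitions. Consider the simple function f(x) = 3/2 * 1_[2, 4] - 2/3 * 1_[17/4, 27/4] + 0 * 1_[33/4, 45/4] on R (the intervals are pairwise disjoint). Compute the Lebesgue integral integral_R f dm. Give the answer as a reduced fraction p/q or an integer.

For a simple function f = sum_i c_i * 1_{A_i} with disjoint A_i,
  integral f dm = sum_i c_i * m(A_i).
Lengths of the A_i:
  m(A_1) = 4 - 2 = 2.
  m(A_2) = 27/4 - 17/4 = 5/2.
  m(A_3) = 45/4 - 33/4 = 3.
Contributions c_i * m(A_i):
  (3/2) * (2) = 3.
  (-2/3) * (5/2) = -5/3.
  (0) * (3) = 0.
Total: 3 - 5/3 + 0 = 4/3.

4/3


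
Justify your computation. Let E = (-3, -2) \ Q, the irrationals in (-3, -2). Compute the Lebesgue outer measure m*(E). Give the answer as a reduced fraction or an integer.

The interval I = (-3, -2) has m(I) = -2 - (-3) = 1 (endpoints are measure-zero, so open/closed/half-open agree). Write I = (I cap Q) u (I \ Q). The rationals in I are countable, so m*(I cap Q) = 0 (cover each rational by intervals whose total length is arbitrarily small). By countable subadditivity m*(I) <= m*(I cap Q) + m*(I \ Q), hence m*(I \ Q) >= m(I) = 1. The reverse inequality m*(I \ Q) <= m*(I) = 1 is trivial since (I \ Q) is a subset of I. Therefore m*(I \ Q) = 1.

1


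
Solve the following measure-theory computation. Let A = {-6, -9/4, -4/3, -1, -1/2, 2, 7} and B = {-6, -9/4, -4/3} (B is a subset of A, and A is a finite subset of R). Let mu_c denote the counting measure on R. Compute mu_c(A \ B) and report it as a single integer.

Counting measure assigns mu_c(E) = |E| (number of elements) when E is finite. For B subset A, A \ B is the set of elements of A not in B, so |A \ B| = |A| - |B|.
|A| = 7, |B| = 3, so mu_c(A \ B) = 7 - 3 = 4.

4


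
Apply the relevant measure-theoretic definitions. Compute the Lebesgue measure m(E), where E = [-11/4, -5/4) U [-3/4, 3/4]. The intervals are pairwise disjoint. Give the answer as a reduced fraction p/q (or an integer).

For pairwise disjoint intervals, m(union_i I_i) = sum_i m(I_i),
and m is invariant under swapping open/closed endpoints (single points have measure 0).
So m(E) = sum_i (b_i - a_i).
  I_1 has length -5/4 - (-11/4) = 3/2.
  I_2 has length 3/4 - (-3/4) = 3/2.
Summing:
  m(E) = 3/2 + 3/2 = 3.

3


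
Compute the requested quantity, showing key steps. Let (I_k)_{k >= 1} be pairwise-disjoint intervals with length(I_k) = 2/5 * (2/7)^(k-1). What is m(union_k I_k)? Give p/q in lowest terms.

By countable additivity of the Lebesgue measure on pairwise disjoint measurable sets,
  m(union_{k >= 1} I_k) = sum_{k >= 1} m(I_k) = sum_{k >= 1} a * r^(k-1),
  with a = 2/5 and r = 2/7.
Since 0 < r = 2/7 < 1, the geometric series converges:
  sum_{k >= 1} a * r^(k-1) = a / (1 - r).
  = 2/5 / (1 - 2/7)
  = 2/5 / (5/7)
  = 14/25.

14/25


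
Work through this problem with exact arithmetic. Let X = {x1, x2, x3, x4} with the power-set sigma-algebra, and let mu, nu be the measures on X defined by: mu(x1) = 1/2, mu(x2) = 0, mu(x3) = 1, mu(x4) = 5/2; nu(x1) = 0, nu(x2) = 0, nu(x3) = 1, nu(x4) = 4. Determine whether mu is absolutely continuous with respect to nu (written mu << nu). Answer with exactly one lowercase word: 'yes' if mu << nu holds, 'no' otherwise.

mu << nu means: every nu-null measurable set is also mu-null; equivalently, for every atom x, if nu({x}) = 0 then mu({x}) = 0.
Checking each atom:
  x1: nu = 0, mu = 1/2 > 0 -> violates mu << nu.
  x2: nu = 0, mu = 0 -> consistent with mu << nu.
  x3: nu = 1 > 0 -> no constraint.
  x4: nu = 4 > 0 -> no constraint.
The atom(s) x1 violate the condition (nu = 0 but mu > 0). Therefore mu is NOT absolutely continuous w.r.t. nu.

no


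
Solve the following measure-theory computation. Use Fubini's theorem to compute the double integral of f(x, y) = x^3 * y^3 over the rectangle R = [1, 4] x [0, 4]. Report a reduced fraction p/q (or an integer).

f(x, y) is a tensor product of a function of x and a function of y, and both factors are bounded continuous (hence Lebesgue integrable) on the rectangle, so Fubini's theorem applies:
  integral_R f d(m x m) = (integral_a1^b1 x^3 dx) * (integral_a2^b2 y^3 dy).
Inner integral in x: integral_{1}^{4} x^3 dx = (4^4 - 1^4)/4
  = 255/4.
Inner integral in y: integral_{0}^{4} y^3 dy = (4^4 - 0^4)/4
  = 64.
Product: (255/4) * (64) = 4080.

4080


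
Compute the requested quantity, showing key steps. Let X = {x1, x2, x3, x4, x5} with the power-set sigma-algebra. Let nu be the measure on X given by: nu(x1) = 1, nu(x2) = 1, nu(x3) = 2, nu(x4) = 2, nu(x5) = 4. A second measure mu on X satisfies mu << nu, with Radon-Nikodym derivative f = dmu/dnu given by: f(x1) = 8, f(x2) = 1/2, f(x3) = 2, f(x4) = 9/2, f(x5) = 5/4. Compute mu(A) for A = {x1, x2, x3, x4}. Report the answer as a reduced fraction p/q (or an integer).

By the defining property of the Radon-Nikodym derivative, for every measurable set A,
  mu(A) = integral_A f dnu.
Since nu is a discrete measure concentrated on the atoms of X, the integral over A reduces to the sum
  mu(A) = sum_{x in A} f(x) * nu({x}).
Computing each term:
  x1: f(x1) * nu(x1) = 8 * 1 = 8.
  x2: f(x2) * nu(x2) = 1/2 * 1 = 1/2.
  x3: f(x3) * nu(x3) = 2 * 2 = 4.
  x4: f(x4) * nu(x4) = 9/2 * 2 = 9.
Summing: mu(A) = 8 + 1/2 + 4 + 9 = 43/2.

43/2


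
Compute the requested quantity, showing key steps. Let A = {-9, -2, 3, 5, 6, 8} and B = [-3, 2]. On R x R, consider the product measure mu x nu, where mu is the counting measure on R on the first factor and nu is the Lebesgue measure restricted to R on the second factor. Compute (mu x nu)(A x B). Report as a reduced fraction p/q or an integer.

For a measurable rectangle A x B, the product measure satisfies
  (mu x nu)(A x B) = mu(A) * nu(B).
  mu(A) = 6.
  nu(B) = 5.
  (mu x nu)(A x B) = 6 * 5 = 30.

30


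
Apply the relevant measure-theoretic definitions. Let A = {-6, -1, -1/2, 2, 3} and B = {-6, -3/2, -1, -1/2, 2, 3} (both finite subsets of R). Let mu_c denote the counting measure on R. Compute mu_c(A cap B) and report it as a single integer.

Counting measure on a finite set equals cardinality. mu_c(A cap B) = |A cap B| (elements appearing in both).
Enumerating the elements of A that also lie in B gives 5 element(s).
So mu_c(A cap B) = 5.

5


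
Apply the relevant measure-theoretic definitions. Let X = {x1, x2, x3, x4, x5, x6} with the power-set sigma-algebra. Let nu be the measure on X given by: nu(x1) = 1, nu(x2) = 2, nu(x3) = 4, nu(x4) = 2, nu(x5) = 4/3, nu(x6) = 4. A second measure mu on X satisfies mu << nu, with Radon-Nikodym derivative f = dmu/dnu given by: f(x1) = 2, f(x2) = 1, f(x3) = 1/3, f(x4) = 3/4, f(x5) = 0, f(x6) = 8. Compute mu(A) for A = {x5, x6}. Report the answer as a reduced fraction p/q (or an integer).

By the defining property of the Radon-Nikodym derivative, for every measurable set A,
  mu(A) = integral_A f dnu.
Since nu is a discrete measure concentrated on the atoms of X, the integral over A reduces to the sum
  mu(A) = sum_{x in A} f(x) * nu({x}).
Computing each term:
  x5: f(x5) * nu(x5) = 0 * 4/3 = 0.
  x6: f(x6) * nu(x6) = 8 * 4 = 32.
Summing: mu(A) = 0 + 32 = 32.

32


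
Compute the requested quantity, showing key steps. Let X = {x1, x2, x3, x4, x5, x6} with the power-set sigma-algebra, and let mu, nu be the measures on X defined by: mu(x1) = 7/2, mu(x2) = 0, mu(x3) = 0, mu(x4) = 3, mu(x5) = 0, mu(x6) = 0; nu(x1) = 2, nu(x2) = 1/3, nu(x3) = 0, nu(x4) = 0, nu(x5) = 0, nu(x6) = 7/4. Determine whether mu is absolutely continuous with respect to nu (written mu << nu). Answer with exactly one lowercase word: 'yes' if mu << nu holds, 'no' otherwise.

mu << nu means: every nu-null measurable set is also mu-null; equivalently, for every atom x, if nu({x}) = 0 then mu({x}) = 0.
Checking each atom:
  x1: nu = 2 > 0 -> no constraint.
  x2: nu = 1/3 > 0 -> no constraint.
  x3: nu = 0, mu = 0 -> consistent with mu << nu.
  x4: nu = 0, mu = 3 > 0 -> violates mu << nu.
  x5: nu = 0, mu = 0 -> consistent with mu << nu.
  x6: nu = 7/4 > 0 -> no constraint.
The atom(s) x4 violate the condition (nu = 0 but mu > 0). Therefore mu is NOT absolutely continuous w.r.t. nu.

no


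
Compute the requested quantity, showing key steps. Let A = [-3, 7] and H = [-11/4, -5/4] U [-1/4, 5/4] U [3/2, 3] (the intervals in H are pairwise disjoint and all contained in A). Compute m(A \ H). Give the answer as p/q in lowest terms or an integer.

The ambient interval has length m(A) = 7 - (-3) = 10.
Since the holes are disjoint and sit inside A, by finite additivity
  m(H) = sum_i (b_i - a_i), and m(A \ H) = m(A) - m(H).
Computing the hole measures:
  m(H_1) = -5/4 - (-11/4) = 3/2.
  m(H_2) = 5/4 - (-1/4) = 3/2.
  m(H_3) = 3 - 3/2 = 3/2.
Summed: m(H) = 3/2 + 3/2 + 3/2 = 9/2.
So m(A \ H) = 10 - 9/2 = 11/2.

11/2


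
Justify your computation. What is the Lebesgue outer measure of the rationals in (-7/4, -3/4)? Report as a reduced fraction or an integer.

E = Q cap (-7/4, -3/4) is a subset of Q, which is countable. Enumerate Q = {q_1, q_2, ...}; for any eps > 0, cover q_k by the open interval (q_k - eps/2^(k+1), q_k + eps/2^(k+1)), of length eps/2^k. The total cover length is sum_{k>=1} eps/2^k = eps. Hence m*(E) <= m*(Q) <= eps for every eps > 0, and since outer measure is non-negative, m*(E) = 0.

0


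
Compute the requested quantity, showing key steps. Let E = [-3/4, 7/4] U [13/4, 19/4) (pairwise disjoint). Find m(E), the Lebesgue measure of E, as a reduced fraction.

For pairwise disjoint intervals, m(union_i I_i) = sum_i m(I_i),
and m is invariant under swapping open/closed endpoints (single points have measure 0).
So m(E) = sum_i (b_i - a_i).
  I_1 has length 7/4 - (-3/4) = 5/2.
  I_2 has length 19/4 - 13/4 = 3/2.
Summing:
  m(E) = 5/2 + 3/2 = 4.

4


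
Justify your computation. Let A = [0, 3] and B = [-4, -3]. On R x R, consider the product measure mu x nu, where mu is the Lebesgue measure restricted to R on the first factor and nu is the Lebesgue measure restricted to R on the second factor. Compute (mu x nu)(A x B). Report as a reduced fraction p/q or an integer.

For a measurable rectangle A x B, the product measure satisfies
  (mu x nu)(A x B) = mu(A) * nu(B).
  mu(A) = 3.
  nu(B) = 1.
  (mu x nu)(A x B) = 3 * 1 = 3.

3


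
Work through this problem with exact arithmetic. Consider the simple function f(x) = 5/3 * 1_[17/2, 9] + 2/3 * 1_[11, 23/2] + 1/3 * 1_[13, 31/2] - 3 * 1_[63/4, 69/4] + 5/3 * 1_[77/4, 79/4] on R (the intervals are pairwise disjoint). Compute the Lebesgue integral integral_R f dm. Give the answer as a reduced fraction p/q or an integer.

For a simple function f = sum_i c_i * 1_{A_i} with disjoint A_i,
  integral f dm = sum_i c_i * m(A_i).
Lengths of the A_i:
  m(A_1) = 9 - 17/2 = 1/2.
  m(A_2) = 23/2 - 11 = 1/2.
  m(A_3) = 31/2 - 13 = 5/2.
  m(A_4) = 69/4 - 63/4 = 3/2.
  m(A_5) = 79/4 - 77/4 = 1/2.
Contributions c_i * m(A_i):
  (5/3) * (1/2) = 5/6.
  (2/3) * (1/2) = 1/3.
  (1/3) * (5/2) = 5/6.
  (-3) * (3/2) = -9/2.
  (5/3) * (1/2) = 5/6.
Total: 5/6 + 1/3 + 5/6 - 9/2 + 5/6 = -5/3.

-5/3


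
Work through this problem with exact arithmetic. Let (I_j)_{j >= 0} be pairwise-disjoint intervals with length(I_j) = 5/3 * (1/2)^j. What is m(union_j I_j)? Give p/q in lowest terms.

By countable additivity of the Lebesgue measure on pairwise disjoint measurable sets,
  m(union_{j >= 0} I_j) = sum_{j >= 0} m(I_j) = sum_{j >= 0} a * r^j,
  with a = 5/3 and r = 1/2.
Since 0 < r = 1/2 < 1, the geometric series converges:
  sum_{j >= 0} a * r^j = a / (1 - r).
  = 5/3 / (1 - 1/2)
  = 5/3 / (1/2)
  = 10/3.

10/3


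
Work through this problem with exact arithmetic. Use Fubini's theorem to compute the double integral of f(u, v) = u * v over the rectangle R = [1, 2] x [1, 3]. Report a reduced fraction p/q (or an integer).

f(u, v) is a tensor product of a function of u and a function of v, and both factors are bounded continuous (hence Lebesgue integrable) on the rectangle, so Fubini's theorem applies:
  integral_R f d(m x m) = (integral_a1^b1 u du) * (integral_a2^b2 v dv).
Inner integral in u: integral_{1}^{2} u du = (2^2 - 1^2)/2
  = 3/2.
Inner integral in v: integral_{1}^{3} v dv = (3^2 - 1^2)/2
  = 4.
Product: (3/2) * (4) = 6.

6


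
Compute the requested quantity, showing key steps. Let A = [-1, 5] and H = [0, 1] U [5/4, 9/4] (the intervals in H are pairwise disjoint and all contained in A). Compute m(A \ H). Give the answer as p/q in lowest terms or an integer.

The ambient interval has length m(A) = 5 - (-1) = 6.
Since the holes are disjoint and sit inside A, by finite additivity
  m(H) = sum_i (b_i - a_i), and m(A \ H) = m(A) - m(H).
Computing the hole measures:
  m(H_1) = 1 - 0 = 1.
  m(H_2) = 9/4 - 5/4 = 1.
Summed: m(H) = 1 + 1 = 2.
So m(A \ H) = 6 - 2 = 4.

4


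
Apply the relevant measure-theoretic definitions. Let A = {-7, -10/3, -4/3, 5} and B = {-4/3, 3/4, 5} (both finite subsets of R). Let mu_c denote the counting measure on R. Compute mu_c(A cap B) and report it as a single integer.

Counting measure on a finite set equals cardinality. mu_c(A cap B) = |A cap B| (elements appearing in both).
Enumerating the elements of A that also lie in B gives 2 element(s).
So mu_c(A cap B) = 2.

2


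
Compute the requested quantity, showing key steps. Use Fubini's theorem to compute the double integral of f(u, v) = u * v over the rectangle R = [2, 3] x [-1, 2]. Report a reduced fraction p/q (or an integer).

f(u, v) is a tensor product of a function of u and a function of v, and both factors are bounded continuous (hence Lebesgue integrable) on the rectangle, so Fubini's theorem applies:
  integral_R f d(m x m) = (integral_a1^b1 u du) * (integral_a2^b2 v dv).
Inner integral in u: integral_{2}^{3} u du = (3^2 - 2^2)/2
  = 5/2.
Inner integral in v: integral_{-1}^{2} v dv = (2^2 - (-1)^2)/2
  = 3/2.
Product: (5/2) * (3/2) = 15/4.

15/4


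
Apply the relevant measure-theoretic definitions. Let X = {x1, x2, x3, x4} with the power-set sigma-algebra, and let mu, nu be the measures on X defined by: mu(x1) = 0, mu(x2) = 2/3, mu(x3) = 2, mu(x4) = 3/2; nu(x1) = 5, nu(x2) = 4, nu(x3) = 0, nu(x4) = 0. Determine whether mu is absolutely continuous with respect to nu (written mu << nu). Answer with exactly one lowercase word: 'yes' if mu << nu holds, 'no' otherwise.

mu << nu means: every nu-null measurable set is also mu-null; equivalently, for every atom x, if nu({x}) = 0 then mu({x}) = 0.
Checking each atom:
  x1: nu = 5 > 0 -> no constraint.
  x2: nu = 4 > 0 -> no constraint.
  x3: nu = 0, mu = 2 > 0 -> violates mu << nu.
  x4: nu = 0, mu = 3/2 > 0 -> violates mu << nu.
The atom(s) x3, x4 violate the condition (nu = 0 but mu > 0). Therefore mu is NOT absolutely continuous w.r.t. nu.

no


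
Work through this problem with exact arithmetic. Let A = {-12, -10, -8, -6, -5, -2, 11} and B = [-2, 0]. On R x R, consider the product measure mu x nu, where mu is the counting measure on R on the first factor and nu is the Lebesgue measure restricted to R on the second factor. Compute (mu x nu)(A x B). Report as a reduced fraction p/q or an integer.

For a measurable rectangle A x B, the product measure satisfies
  (mu x nu)(A x B) = mu(A) * nu(B).
  mu(A) = 7.
  nu(B) = 2.
  (mu x nu)(A x B) = 7 * 2 = 14.

14


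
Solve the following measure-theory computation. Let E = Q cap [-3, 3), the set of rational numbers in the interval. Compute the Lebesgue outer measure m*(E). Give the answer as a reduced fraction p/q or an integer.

Q cap [-3, 3) is countable; list its elements as q_1, q_2, ... . Fix eps > 0 and cover the k-th point by an interval of length eps * 2^(-k). The cover has total length eps * sum_{k>=1} 2^(-k) = eps, so by definition of outer measure m*(Q cap [-3, 3)) <= eps. Since eps was arbitrary and m* >= 0, the outer measure is 0.

0


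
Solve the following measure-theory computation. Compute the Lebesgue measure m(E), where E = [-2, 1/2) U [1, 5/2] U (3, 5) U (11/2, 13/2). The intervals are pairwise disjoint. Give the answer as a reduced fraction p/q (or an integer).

For pairwise disjoint intervals, m(union_i I_i) = sum_i m(I_i),
and m is invariant under swapping open/closed endpoints (single points have measure 0).
So m(E) = sum_i (b_i - a_i).
  I_1 has length 1/2 - (-2) = 5/2.
  I_2 has length 5/2 - 1 = 3/2.
  I_3 has length 5 - 3 = 2.
  I_4 has length 13/2 - 11/2 = 1.
Summing:
  m(E) = 5/2 + 3/2 + 2 + 1 = 7.

7


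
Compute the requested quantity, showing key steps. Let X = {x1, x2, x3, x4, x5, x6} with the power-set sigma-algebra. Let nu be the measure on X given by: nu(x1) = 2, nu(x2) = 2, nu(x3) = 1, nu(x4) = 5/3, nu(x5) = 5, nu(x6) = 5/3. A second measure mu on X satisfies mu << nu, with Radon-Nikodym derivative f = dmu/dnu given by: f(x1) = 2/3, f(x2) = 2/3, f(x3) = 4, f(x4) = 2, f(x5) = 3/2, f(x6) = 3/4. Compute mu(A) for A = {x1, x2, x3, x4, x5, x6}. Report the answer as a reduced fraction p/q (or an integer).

By the defining property of the Radon-Nikodym derivative, for every measurable set A,
  mu(A) = integral_A f dnu.
Since nu is a discrete measure concentrated on the atoms of X, the integral over A reduces to the sum
  mu(A) = sum_{x in A} f(x) * nu({x}).
Computing each term:
  x1: f(x1) * nu(x1) = 2/3 * 2 = 4/3.
  x2: f(x2) * nu(x2) = 2/3 * 2 = 4/3.
  x3: f(x3) * nu(x3) = 4 * 1 = 4.
  x4: f(x4) * nu(x4) = 2 * 5/3 = 10/3.
  x5: f(x5) * nu(x5) = 3/2 * 5 = 15/2.
  x6: f(x6) * nu(x6) = 3/4 * 5/3 = 5/4.
Summing: mu(A) = 4/3 + 4/3 + 4 + 10/3 + 15/2 + 5/4 = 75/4.

75/4


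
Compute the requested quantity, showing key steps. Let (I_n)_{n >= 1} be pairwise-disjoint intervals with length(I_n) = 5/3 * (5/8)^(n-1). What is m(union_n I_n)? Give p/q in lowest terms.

By countable additivity of the Lebesgue measure on pairwise disjoint measurable sets,
  m(union_{n >= 1} I_n) = sum_{n >= 1} m(I_n) = sum_{n >= 1} a * r^(n-1),
  with a = 5/3 and r = 5/8.
Since 0 < r = 5/8 < 1, the geometric series converges:
  sum_{n >= 1} a * r^(n-1) = a / (1 - r).
  = 5/3 / (1 - 5/8)
  = 5/3 / (3/8)
  = 40/9.

40/9


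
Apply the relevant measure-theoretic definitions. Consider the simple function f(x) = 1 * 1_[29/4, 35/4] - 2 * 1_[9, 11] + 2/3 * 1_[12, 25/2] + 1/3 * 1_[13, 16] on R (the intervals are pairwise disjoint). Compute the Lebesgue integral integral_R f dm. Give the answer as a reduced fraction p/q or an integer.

For a simple function f = sum_i c_i * 1_{A_i} with disjoint A_i,
  integral f dm = sum_i c_i * m(A_i).
Lengths of the A_i:
  m(A_1) = 35/4 - 29/4 = 3/2.
  m(A_2) = 11 - 9 = 2.
  m(A_3) = 25/2 - 12 = 1/2.
  m(A_4) = 16 - 13 = 3.
Contributions c_i * m(A_i):
  (1) * (3/2) = 3/2.
  (-2) * (2) = -4.
  (2/3) * (1/2) = 1/3.
  (1/3) * (3) = 1.
Total: 3/2 - 4 + 1/3 + 1 = -7/6.

-7/6


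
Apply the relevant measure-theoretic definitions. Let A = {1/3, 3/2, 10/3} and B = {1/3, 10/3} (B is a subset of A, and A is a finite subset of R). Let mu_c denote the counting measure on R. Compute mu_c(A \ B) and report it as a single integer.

Counting measure assigns mu_c(E) = |E| (number of elements) when E is finite. For B subset A, A \ B is the set of elements of A not in B, so |A \ B| = |A| - |B|.
|A| = 3, |B| = 2, so mu_c(A \ B) = 3 - 2 = 1.

1


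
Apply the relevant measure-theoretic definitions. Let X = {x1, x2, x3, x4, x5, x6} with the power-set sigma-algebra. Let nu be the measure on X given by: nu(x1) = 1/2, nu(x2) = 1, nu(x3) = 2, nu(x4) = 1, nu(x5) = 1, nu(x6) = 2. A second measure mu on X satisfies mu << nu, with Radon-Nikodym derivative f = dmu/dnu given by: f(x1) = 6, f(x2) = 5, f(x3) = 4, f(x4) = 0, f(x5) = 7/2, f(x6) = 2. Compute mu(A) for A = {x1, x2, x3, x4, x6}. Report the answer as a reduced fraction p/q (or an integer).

By the defining property of the Radon-Nikodym derivative, for every measurable set A,
  mu(A) = integral_A f dnu.
Since nu is a discrete measure concentrated on the atoms of X, the integral over A reduces to the sum
  mu(A) = sum_{x in A} f(x) * nu({x}).
Computing each term:
  x1: f(x1) * nu(x1) = 6 * 1/2 = 3.
  x2: f(x2) * nu(x2) = 5 * 1 = 5.
  x3: f(x3) * nu(x3) = 4 * 2 = 8.
  x4: f(x4) * nu(x4) = 0 * 1 = 0.
  x6: f(x6) * nu(x6) = 2 * 2 = 4.
Summing: mu(A) = 3 + 5 + 8 + 0 + 4 = 20.

20


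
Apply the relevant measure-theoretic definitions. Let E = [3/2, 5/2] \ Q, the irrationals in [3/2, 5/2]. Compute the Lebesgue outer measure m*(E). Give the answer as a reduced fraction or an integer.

The interval I = [3/2, 5/2] has m(I) = 5/2 - 3/2 = 1 (endpoints are measure-zero, so open/closed/half-open agree). Write I = (I cap Q) u (I \ Q). The rationals in I are countable, so m*(I cap Q) = 0 (cover each rational by intervals whose total length is arbitrarily small). By countable subadditivity m*(I) <= m*(I cap Q) + m*(I \ Q), hence m*(I \ Q) >= m(I) = 1. The reverse inequality m*(I \ Q) <= m*(I) = 1 is trivial since (I \ Q) is a subset of I. Therefore m*(I \ Q) = 1.

1


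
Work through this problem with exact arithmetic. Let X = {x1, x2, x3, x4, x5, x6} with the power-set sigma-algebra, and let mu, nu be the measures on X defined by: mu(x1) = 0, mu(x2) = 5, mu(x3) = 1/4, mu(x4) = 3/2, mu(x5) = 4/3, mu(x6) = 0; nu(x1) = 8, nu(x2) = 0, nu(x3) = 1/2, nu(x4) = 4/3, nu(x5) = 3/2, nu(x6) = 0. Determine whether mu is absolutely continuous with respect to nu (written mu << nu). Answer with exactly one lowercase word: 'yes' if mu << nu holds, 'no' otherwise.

mu << nu means: every nu-null measurable set is also mu-null; equivalently, for every atom x, if nu({x}) = 0 then mu({x}) = 0.
Checking each atom:
  x1: nu = 8 > 0 -> no constraint.
  x2: nu = 0, mu = 5 > 0 -> violates mu << nu.
  x3: nu = 1/2 > 0 -> no constraint.
  x4: nu = 4/3 > 0 -> no constraint.
  x5: nu = 3/2 > 0 -> no constraint.
  x6: nu = 0, mu = 0 -> consistent with mu << nu.
The atom(s) x2 violate the condition (nu = 0 but mu > 0). Therefore mu is NOT absolutely continuous w.r.t. nu.

no


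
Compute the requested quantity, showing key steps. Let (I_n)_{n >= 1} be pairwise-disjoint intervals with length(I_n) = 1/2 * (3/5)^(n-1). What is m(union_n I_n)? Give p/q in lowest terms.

By countable additivity of the Lebesgue measure on pairwise disjoint measurable sets,
  m(union_{n >= 1} I_n) = sum_{n >= 1} m(I_n) = sum_{n >= 1} a * r^(n-1),
  with a = 1/2 and r = 3/5.
Since 0 < r = 3/5 < 1, the geometric series converges:
  sum_{n >= 1} a * r^(n-1) = a / (1 - r).
  = 1/2 / (1 - 3/5)
  = 1/2 / (2/5)
  = 5/4.

5/4


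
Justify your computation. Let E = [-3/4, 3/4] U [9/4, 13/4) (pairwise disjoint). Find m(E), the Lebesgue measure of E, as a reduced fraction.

For pairwise disjoint intervals, m(union_i I_i) = sum_i m(I_i),
and m is invariant under swapping open/closed endpoints (single points have measure 0).
So m(E) = sum_i (b_i - a_i).
  I_1 has length 3/4 - (-3/4) = 3/2.
  I_2 has length 13/4 - 9/4 = 1.
Summing:
  m(E) = 3/2 + 1 = 5/2.

5/2


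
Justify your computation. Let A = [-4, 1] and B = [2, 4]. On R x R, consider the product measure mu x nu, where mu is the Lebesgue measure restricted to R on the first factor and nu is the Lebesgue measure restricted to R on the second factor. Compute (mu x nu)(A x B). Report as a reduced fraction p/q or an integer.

For a measurable rectangle A x B, the product measure satisfies
  (mu x nu)(A x B) = mu(A) * nu(B).
  mu(A) = 5.
  nu(B) = 2.
  (mu x nu)(A x B) = 5 * 2 = 10.

10
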